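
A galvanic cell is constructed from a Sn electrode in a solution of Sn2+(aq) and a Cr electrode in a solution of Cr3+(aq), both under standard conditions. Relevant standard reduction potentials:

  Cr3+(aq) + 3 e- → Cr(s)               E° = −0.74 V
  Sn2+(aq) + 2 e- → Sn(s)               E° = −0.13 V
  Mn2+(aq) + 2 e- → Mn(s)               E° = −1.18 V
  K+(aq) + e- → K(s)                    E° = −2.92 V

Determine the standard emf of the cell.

+0.61 V

Of the two couples in this cell, the one with the more positive reduction potential is reduced at the cathode: here that is Sn²⁺/Sn (−0.13 V); Cr³⁺/Cr (−0.74 V) is the anode.
E°cell = E°(cathode) − E°(anode) = −0.13 − (−0.74) = +0.61 V.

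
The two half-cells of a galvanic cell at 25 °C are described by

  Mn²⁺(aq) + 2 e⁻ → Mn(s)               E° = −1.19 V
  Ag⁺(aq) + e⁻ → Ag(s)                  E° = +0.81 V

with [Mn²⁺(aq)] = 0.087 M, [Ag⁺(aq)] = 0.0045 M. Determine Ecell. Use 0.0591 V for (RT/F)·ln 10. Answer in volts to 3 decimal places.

Since E°(Ag⁺/Ag) > E°(Mn²⁺/Mn), Ag⁺/Ag serves as the cathode.
E°cell = +0.81 − (−1.19) = +2.00 V, with n = 2 electrons transferred.
The balanced reaction is 2 Ag⁺(aq) + Mn(s) → 2 Ag(s) + Mn²⁺(aq), so Q = [Mn²⁺(aq)] / [Ag⁺(aq)]^2 = 4.3×10^3 and log Q = 3.633.
E = E° − (0.0591/n)·log Q = +2.00 − (0.0591/2)(3.633) = +1.893 V.

+1.893 V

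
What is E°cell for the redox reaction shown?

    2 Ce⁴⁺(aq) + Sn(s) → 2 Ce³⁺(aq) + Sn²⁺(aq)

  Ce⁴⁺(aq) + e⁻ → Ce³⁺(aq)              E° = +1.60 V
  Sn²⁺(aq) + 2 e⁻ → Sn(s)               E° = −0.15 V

+1.75 V

In the reaction as written, Ce⁴⁺(aq) is reduced (cathode) and Sn²⁺(aq) is produced by oxidation at the anode.
E°cell = E°(cathode) − E°(anode) = +1.60 − (−0.15) = +1.75 V.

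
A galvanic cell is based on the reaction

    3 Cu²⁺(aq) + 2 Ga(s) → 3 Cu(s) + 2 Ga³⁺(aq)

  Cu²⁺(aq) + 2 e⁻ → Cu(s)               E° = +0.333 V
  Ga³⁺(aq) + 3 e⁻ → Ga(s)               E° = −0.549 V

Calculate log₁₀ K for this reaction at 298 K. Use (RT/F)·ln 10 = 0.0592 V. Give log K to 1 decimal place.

log K = 89.4

The Cu²⁺/Cu couple is reduced (cathode); E°cell = +0.333 − (−0.549) = +0.882 V with n = 6.
At equilibrium E = 0, so log K = nE°cell / 0.0592 = (6)(+0.882) / 0.0592 = 89.4.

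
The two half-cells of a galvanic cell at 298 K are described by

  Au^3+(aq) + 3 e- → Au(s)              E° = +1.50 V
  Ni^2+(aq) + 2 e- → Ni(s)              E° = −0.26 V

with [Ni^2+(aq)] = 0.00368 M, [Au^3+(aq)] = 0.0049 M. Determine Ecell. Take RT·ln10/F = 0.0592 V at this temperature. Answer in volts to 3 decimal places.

Au³⁺/Au is reduced (cathode, E° = +1.50 V) and Ni²⁺/Ni is oxidized (anode).
E°cell = +1.50 − (−0.26) = +1.76 V, with n = 6 electrons transferred.
The balanced reaction is 2 Au^3+(aq) + 3 Ni(s) → 2 Au(s) + 3 Ni^2+(aq), so Q = [Ni^2+(aq)]^3 / [Au^3+(aq)]^2 = 0.00208 and log Q = −2.683.
Applying E = E° − (RT ln10/nF)·log Q gives +1.76 − (0.0592/6)(−2.683) = +1.786 V.

+1.786 V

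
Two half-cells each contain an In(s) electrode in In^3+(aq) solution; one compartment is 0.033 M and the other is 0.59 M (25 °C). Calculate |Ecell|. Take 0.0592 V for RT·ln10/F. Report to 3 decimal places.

For a concentration cell E°cell = 0, since both electrodes use the same couple.
The compartment with the higher In^3+(aq) concentration (0.59 M) acts as the cathode; ions are reduced there and produced at the dilute (0.033 M) anode.
With n = 3, Ecell = −(0.0592/3)·log([dilute]/[conc]) = −(0.0592/3)·log(0.033/0.59) = +0.025 V.

0.025 V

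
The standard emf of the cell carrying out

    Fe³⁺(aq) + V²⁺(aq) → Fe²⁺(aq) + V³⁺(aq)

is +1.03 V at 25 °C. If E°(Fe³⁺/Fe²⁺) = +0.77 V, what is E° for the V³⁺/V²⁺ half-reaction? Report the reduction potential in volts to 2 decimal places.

In the reaction as written the Fe³⁺/Fe²⁺ couple is reduced (cathode) and V³⁺/V²⁺ is oxidized (anode), so E°cell = E°(Fe³⁺/Fe²⁺) − E°(V³⁺/V²⁺).
E°(V³⁺/V²⁺) = E°(cathode) − E°cell = +0.77 − (+1.03) = −0.26 V.

−0.26 V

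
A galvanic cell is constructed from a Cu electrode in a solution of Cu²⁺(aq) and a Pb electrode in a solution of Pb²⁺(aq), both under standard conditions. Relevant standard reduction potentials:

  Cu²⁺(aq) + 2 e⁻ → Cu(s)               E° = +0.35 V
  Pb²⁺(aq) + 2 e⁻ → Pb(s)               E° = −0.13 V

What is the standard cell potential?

The Cu²⁺/Cu couple has the higher E°, so Cu ion is reduced (cathode) and Pb is oxidized (anode).
E°cell = E°(cathode) − E°(anode) = +0.35 − (−0.13) = +0.48 V.

+0.48 V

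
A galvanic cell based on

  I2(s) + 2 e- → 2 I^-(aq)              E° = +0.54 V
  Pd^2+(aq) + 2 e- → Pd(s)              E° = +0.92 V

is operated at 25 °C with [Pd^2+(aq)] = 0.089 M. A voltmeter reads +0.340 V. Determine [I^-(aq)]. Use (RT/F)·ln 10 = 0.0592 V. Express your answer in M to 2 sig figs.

The Pd²⁺/Pd couple has the larger reduction potential, so it is the cathode: E°cell = +0.92 − (+0.54) = +0.38 V and n = 2.
From the Nernst equation, log Q = n(E° − E)/0.0592 = 2·(+0.38 − (+0.340))/0.0592 = 1.351.
Balancing electrons gives Pd^2+(aq) + 2 I^-(aq) → Pd(s) + I2(s); thus Q = 1 / ([Pd^2+(aq)]·[I^-(aq)]^2).
Isolating [I^-(aq)] in Q = 10^{1.351} yields log [I^-(aq)] = −0.150, i.e. 0.71 M.

0.71 M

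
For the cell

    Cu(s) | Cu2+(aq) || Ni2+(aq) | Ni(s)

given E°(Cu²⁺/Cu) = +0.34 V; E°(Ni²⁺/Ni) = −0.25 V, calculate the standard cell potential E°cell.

By convention the left-hand electrode in cell notation is the anode (oxidation) and the right-hand electrode is the cathode (reduction).
E°cell = E°(right) − E°(left) = −0.25 − (+0.34) = −0.59 V.
The negative sign shows that, as written, the cell would require an external voltage to drive the reaction.

−0.59 V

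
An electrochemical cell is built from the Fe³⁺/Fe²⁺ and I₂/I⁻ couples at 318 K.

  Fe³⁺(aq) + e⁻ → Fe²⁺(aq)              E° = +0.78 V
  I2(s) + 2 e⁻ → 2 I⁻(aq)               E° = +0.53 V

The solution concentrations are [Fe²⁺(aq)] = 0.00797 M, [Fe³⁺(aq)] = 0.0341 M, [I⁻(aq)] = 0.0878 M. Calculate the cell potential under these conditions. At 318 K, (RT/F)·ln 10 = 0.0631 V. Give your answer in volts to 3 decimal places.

+0.223 V

Since E°(Fe³⁺/Fe²⁺) > E°(I₂/I⁻), Fe³⁺/Fe²⁺ serves as the cathode.
E°cell = E°cat − E°an = +0.78 − (+0.53) = +0.25 V; n = 2.
Balancing gives 2 Fe³⁺(aq) + 2 I⁻(aq) → 2 Fe²⁺(aq) + I2(s); hence Q = [Fe²⁺(aq)]^2 / ([Fe³⁺(aq)]^2·[I⁻(aq)]^2) = 7.09 (log Q = 0.850).
Applying E = E° − (RT ln10/nF)·log Q gives +0.25 − (0.0631/2)(0.850) = +0.223 V.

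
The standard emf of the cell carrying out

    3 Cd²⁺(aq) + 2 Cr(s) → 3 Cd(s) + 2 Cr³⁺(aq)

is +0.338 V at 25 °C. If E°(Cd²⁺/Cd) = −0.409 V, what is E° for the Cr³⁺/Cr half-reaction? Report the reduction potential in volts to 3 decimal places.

In the reaction as written the Cd²⁺/Cd couple is reduced (cathode) and Cr³⁺/Cr is oxidized (anode), so E°cell = E°(Cd²⁺/Cd) − E°(Cr³⁺/Cr).
E°(Cr³⁺/Cr) = E°(cathode) − E°cell = −0.409 − (+0.338) = −0.747 V.

−0.747 V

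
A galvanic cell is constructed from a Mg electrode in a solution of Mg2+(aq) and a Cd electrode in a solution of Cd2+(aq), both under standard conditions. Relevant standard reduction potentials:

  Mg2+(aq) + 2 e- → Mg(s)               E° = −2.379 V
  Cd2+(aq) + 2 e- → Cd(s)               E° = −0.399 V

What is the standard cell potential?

The Cd²⁺/Cd couple has the higher E°, so Cd ion is reduced (cathode) and Mg is oxidized (anode).
E°cell = E°(cathode) − E°(anode) = −0.399 − (−2.379) = +1.980 V.

+1.980 V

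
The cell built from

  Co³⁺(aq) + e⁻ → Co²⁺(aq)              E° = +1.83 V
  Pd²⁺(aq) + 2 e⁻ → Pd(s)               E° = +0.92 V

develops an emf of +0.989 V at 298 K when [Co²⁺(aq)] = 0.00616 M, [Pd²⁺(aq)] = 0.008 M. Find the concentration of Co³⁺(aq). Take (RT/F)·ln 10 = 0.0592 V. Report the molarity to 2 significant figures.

0.012 M

Co³⁺/Co²⁺ is the cathode (higher E°); E°cell = +1.83 − (+0.92) = +0.91 V with n = 2.
Since E = E° − (0.0592/n)·log Q, log Q = n(E° − E)/0.0592 = −2.669.
Balancing electrons gives 2 Co³⁺(aq) + Pd(s) → 2 Co²⁺(aq) + Pd²⁺(aq); thus Q = ([Co²⁺(aq)]^2·[Pd²⁺(aq)]) / [Co³⁺(aq)]^2.
Isolating [Co³⁺(aq)] in Q = 10^{−2.669} yields log [Co³⁺(aq)] = −1.924, i.e. 0.012 M.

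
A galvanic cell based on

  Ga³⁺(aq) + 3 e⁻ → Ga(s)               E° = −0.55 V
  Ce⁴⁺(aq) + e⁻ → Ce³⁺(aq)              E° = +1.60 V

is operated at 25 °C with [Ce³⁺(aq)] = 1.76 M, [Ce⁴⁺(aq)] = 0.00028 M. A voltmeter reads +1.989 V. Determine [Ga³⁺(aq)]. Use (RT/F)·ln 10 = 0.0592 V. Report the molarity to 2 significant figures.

0.00058 M

With Ce⁴⁺/Ce³⁺ at the cathode and Ga³⁺/Ga at the anode, E°cell = +1.60 − (−0.55) = +2.15 V (n = 3).
Since E = E° − (0.0592/n)·log Q, log Q = n(E° − E)/0.0592 = 8.159.
Balancing electrons gives 3 Ce⁴⁺(aq) + Ga(s) → 3 Ce³⁺(aq) + Ga³⁺(aq); thus Q = ([Ce³⁺(aq)]^3·[Ga³⁺(aq)]) / [Ce⁴⁺(aq)]^3.
Isolating [Ga³⁺(aq)] in Q = 10^{8.159} yields log [Ga³⁺(aq)] = −3.236, i.e. 0.00058 M.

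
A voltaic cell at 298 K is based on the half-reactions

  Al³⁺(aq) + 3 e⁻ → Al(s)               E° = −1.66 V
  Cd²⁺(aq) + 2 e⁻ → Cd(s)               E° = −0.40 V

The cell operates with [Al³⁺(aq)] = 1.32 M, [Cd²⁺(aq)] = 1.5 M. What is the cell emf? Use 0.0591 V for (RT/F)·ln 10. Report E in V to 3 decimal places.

+1.263 V

Cd²⁺/Cd is reduced (cathode, E° = −0.40 V) and Al³⁺/Al is oxidized (anode).
E°cell = E°cat − E°an = −0.40 − (−1.66) = +1.26 V; n = 6.
The balanced reaction is 3 Cd²⁺(aq) + 2 Al(s) → 3 Cd(s) + 2 Al³⁺(aq), so Q = [Al³⁺(aq)]^2 / [Cd²⁺(aq)]^3 = 0.516 and log Q = −0.287.
By the Nernst equation, E = +1.26 − (0.0591/6)·(−0.287) = +1.263 V.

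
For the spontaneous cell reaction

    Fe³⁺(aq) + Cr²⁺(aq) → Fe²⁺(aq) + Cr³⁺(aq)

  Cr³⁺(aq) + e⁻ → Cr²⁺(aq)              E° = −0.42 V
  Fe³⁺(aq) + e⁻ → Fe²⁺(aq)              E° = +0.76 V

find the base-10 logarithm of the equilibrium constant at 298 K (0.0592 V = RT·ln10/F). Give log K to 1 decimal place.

log K = 19.9

The Fe³⁺/Fe²⁺ couple is reduced (cathode); E°cell = +0.76 − (−0.42) = +1.18 V with n = 1.
At equilibrium E = 0, so log K = nE°cell / 0.0592 = (1)(+1.18) / 0.0592 = 19.9.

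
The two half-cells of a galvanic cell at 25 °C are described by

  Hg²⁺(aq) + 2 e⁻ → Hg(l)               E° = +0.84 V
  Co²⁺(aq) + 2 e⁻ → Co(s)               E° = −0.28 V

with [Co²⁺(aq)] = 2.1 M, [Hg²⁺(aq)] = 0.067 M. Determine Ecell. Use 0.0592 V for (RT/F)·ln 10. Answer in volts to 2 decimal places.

Since E°(Hg²⁺/Hg) > E°(Co²⁺/Co), Hg²⁺/Hg serves as the cathode.
E°cell = +0.84 − (−0.28) = +1.12 V, with n = 2 electrons transferred.
The balanced reaction is Hg²⁺(aq) + Co(s) → Hg(l) + Co²⁺(aq), so Q = [Co²⁺(aq)] / [Hg²⁺(aq)] = 31.3 and log Q = 1.496.
By the Nernst equation, E = +1.12 − (0.0592/2)·(1.496) = +1.08 V.

+1.08 V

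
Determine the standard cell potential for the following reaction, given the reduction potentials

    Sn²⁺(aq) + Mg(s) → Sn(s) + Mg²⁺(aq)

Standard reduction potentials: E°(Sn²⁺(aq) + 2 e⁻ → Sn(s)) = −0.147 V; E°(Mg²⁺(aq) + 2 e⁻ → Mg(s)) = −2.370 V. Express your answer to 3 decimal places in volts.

Sn²⁺(aq) gains electrons, so the Sn²⁺/Sn couple is the cathode; the Mg²⁺/Mg couple is the anode.
E°cell = E°(cathode) − E°(anode) = −0.147 − (−2.370) = +2.223 V.

+2.223 V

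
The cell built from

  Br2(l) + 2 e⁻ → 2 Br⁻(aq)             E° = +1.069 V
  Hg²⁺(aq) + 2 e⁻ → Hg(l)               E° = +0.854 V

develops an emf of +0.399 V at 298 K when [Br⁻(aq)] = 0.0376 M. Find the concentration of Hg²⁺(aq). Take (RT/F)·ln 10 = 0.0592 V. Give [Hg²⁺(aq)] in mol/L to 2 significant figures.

0.00043 M

With Br₂/Br⁻ at the cathode and Hg²⁺/Hg at the anode, E°cell = +1.069 − (+0.854) = +0.215 V (n = 2).
Rearranging E = E° − (0.0592/n)·log Q gives log Q = 2(+0.215 − (+0.399))/0.0592 = −6.216.
For Br2(l) + Hg(l) → 2 Br⁻(aq) + Hg²⁺(aq), the reaction quotient is Q = [Br⁻(aq)]^2·[Hg²⁺(aq)].
Substituting the known concentrations and solving, log [Hg²⁺(aq)] = −3.366 and [Hg²⁺(aq)] = 0.00043 M.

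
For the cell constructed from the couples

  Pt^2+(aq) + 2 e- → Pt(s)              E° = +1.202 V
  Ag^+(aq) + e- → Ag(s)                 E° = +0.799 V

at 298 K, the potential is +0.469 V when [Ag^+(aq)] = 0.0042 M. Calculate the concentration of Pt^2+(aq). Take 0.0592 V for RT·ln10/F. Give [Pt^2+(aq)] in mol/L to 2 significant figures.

0.0030 M

Pt²⁺/Pt is the cathode (higher E°); E°cell = +1.202 − (+0.799) = +0.403 V with n = 2.
Rearranging E = E° − (0.0592/n)·log Q gives log Q = 2(+0.403 − (+0.469))/0.0592 = −2.230.
Balancing electrons gives Pt^2+(aq) + 2 Ag(s) → Pt(s) + 2 Ag^+(aq); thus Q = [Ag^+(aq)]^2 / [Pt^2+(aq)].
Solving for the unknown gives log [Pt^2+(aq)] = −2.524, so [Pt^2+(aq)] ≈ 0.0030 M.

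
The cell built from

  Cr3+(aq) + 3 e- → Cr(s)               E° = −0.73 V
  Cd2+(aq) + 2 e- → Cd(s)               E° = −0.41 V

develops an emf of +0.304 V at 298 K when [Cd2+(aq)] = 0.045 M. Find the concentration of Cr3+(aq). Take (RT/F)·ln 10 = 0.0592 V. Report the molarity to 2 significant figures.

0.062 M

Cd²⁺/Cd is the cathode (higher E°); E°cell = −0.41 − (−0.73) = +0.32 V with n = 6.
From the Nernst equation, log Q = n(E° − E)/0.0592 = 6·(+0.32 − (+0.304))/0.0592 = 1.622.
For 3 Cd2+(aq) + 2 Cr(s) → 3 Cd(s) + 2 Cr3+(aq), the reaction quotient is Q = [Cr3+(aq)]^2 / [Cd2+(aq)]^3.
Solving for the unknown gives log [Cr3+(aq)] = −1.209, so [Cr3+(aq)] ≈ 0.062 M.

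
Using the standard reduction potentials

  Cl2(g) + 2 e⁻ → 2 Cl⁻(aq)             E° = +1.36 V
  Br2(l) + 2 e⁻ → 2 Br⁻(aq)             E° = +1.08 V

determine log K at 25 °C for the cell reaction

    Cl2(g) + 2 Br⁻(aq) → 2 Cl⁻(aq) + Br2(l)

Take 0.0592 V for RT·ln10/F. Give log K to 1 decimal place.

The Cl₂/Cl⁻ couple is reduced (cathode); E°cell = +1.36 − (+1.08) = +0.28 V with n = 2.
At equilibrium E = 0, so log K = nE°cell / 0.0592 = (2)(+0.28) / 0.0592 = 9.5.

log K = 9.5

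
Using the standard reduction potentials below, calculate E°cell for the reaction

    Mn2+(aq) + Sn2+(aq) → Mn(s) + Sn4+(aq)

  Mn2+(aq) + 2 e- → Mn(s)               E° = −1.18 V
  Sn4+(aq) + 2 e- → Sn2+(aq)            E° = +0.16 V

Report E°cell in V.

In the reaction as written, Mn2+(aq) is reduced (cathode) and Sn4+(aq) is produced by oxidation at the anode.
E°cell = E°(cathode) − E°(anode) = −1.18 − (+0.16) = −1.34 V.
The negative E°cell means the reaction is non-spontaneous in the direction written.

−1.34 V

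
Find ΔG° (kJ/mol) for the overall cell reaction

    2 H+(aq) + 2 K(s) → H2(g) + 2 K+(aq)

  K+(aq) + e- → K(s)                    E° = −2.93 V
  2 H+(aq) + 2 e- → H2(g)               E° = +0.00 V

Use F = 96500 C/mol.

−565 kJ/mol

In the reaction as written H+(aq) is reduced, so the 2H⁺/H₂ couple is the cathode and K⁺/K is the anode.
E°cell = +0.00 − (−2.93) = +2.93 V; balancing electrons gives n = 2.
ΔG° = −nFE°cell = −(2)(96500)(+2.93) J/mol = −565 kJ/mol.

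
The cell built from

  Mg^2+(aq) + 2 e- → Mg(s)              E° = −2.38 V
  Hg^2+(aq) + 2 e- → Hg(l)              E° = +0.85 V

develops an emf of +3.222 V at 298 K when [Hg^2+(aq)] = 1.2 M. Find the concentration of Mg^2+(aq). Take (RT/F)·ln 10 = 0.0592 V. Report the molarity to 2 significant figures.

2.2 M

Hg²⁺/Hg is the cathode (higher E°); E°cell = +0.85 − (−2.38) = +3.23 V with n = 2.
Rearranging E = E° − (0.0592/n)·log Q gives log Q = 2(+3.23 − (+3.222))/0.0592 = 0.270.
Balancing electrons gives Hg^2+(aq) + Mg(s) → Hg(l) + Mg^2+(aq); thus Q = [Mg^2+(aq)] / [Hg^2+(aq)].
Solving for the unknown gives log [Mg^2+(aq)] = 0.349, so [Mg^2+(aq)] ≈ 2.2 M.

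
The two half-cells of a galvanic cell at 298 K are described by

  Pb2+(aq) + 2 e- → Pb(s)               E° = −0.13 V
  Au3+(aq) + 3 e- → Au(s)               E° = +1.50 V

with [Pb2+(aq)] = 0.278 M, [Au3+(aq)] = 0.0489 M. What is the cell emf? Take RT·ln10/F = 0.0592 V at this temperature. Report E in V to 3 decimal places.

The Au³⁺/Au couple has the more positive E°, so it is the cathode; Pb²⁺/Pb is the anode.
E°cell = E°cat − E°an = +1.50 − (−0.13) = +1.63 V; n = 6.
Balancing gives 2 Au3+(aq) + 3 Pb(s) → 2 Au(s) + 3 Pb2+(aq); hence Q = [Pb2+(aq)]^3 / [Au3+(aq)]^2 = 8.98 (log Q = 0.954).
Applying E = E° − (RT ln10/nF)·log Q gives +1.63 − (0.0592/6)(0.954) = +1.621 V.

+1.621 V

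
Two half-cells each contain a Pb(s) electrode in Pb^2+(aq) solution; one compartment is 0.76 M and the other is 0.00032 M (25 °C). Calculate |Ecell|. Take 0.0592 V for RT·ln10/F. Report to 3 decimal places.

For a concentration cell E°cell = 0, since both electrodes use the same couple.
The compartment with the higher Pb^2+(aq) concentration (0.76 M) acts as the cathode; ions are reduced there and produced at the dilute (0.00032 M) anode.
With n = 2, Ecell = −(0.0592/2)·log([dilute]/[conc]) = −(0.0592/2)·log(0.00032/0.76) = +0.100 V.

0.100 V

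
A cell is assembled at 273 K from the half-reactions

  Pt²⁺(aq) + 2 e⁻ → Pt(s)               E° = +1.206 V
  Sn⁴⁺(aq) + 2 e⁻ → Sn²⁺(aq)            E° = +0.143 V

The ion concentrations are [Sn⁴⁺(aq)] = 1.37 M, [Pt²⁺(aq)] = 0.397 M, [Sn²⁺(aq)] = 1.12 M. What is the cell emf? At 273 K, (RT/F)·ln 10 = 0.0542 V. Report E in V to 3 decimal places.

The Pt²⁺/Pt couple has the more positive E°, so it is the cathode; Sn⁴⁺/Sn²⁺ is the anode.
The standard potential is +1.206 − (+0.143) = +1.063 V and the balanced reaction transfers n = 2 electrons.
The balanced reaction is Pt²⁺(aq) + Sn²⁺(aq) → Pt(s) + Sn⁴⁺(aq), so Q = [Sn⁴⁺(aq)] / ([Pt²⁺(aq)]·[Sn²⁺(aq)]) = 3.08 and log Q = 0.489.
E = E° − (0.0542/n)·log Q = +1.063 − (0.0542/2)(0.489) = +1.050 V.

+1.050 V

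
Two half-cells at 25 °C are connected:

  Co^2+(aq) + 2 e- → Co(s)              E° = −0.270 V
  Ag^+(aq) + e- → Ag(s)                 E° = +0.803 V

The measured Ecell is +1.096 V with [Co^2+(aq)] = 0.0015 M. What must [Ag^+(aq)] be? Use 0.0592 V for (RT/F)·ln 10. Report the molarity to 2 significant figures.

0.095 M

The Ag⁺/Ag couple has the larger reduction potential, so it is the cathode: E°cell = +0.803 − (−0.270) = +1.073 V and n = 2.
From the Nernst equation, log Q = n(E° − E)/0.0592 = 2·(+1.073 − (+1.096))/0.0592 = −0.777.
The balanced reaction is 2 Ag^+(aq) + Co(s) → 2 Ag(s) + Co^2+(aq), so Q = [Co^2+(aq)] / [Ag^+(aq)]^2.
Isolating [Ag^+(aq)] in Q = 10^{−0.777} yields log [Ag^+(aq)] = −1.023, i.e. 0.095 M.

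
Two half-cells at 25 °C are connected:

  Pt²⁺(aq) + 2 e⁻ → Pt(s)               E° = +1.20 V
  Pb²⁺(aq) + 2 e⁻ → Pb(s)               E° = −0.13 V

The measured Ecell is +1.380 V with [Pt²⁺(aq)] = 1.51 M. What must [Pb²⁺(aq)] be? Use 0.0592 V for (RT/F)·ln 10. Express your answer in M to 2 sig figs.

Pt²⁺/Pt is the cathode (higher E°); E°cell = +1.20 − (−0.13) = +1.33 V with n = 2.
Since E = E° − (0.0592/n)·log Q, log Q = n(E° − E)/0.0592 = −1.689.
Balancing electrons gives Pt²⁺(aq) + Pb(s) → Pt(s) + Pb²⁺(aq); thus Q = [Pb²⁺(aq)] / [Pt²⁺(aq)].
Solving for the unknown gives log [Pb²⁺(aq)] = −1.510, so [Pb²⁺(aq)] ≈ 0.031 M.

0.031 M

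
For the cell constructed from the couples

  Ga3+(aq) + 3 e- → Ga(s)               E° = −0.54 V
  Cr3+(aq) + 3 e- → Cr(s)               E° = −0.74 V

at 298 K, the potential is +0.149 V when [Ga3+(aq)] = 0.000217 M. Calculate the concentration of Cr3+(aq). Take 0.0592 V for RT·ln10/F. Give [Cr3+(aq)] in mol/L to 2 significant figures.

Ga³⁺/Ga is the cathode (higher E°); E°cell = −0.54 − (−0.74) = +0.20 V with n = 3.
From the Nernst equation, log Q = n(E° − E)/0.0592 = 3·(+0.20 − (+0.149))/0.0592 = 2.584.
For Ga3+(aq) + Cr(s) → Ga(s) + Cr3+(aq), the reaction quotient is Q = [Cr3+(aq)] / [Ga3+(aq)].
Isolating [Cr3+(aq)] in Q = 10^{2.584} yields log [Cr3+(aq)] = −1.080, i.e. 0.083 M.

0.083 M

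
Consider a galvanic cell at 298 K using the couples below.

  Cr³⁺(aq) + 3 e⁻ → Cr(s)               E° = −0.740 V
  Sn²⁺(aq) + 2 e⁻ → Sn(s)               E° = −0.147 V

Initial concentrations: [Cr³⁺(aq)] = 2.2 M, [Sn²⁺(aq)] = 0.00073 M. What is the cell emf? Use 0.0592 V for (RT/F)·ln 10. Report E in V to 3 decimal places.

The Sn²⁺/Sn couple has the more positive E°, so it is the cathode; Cr³⁺/Cr is the anode.
E°cell = E°cat − E°an = −0.147 − (−0.740) = +0.593 V; n = 6.
For the overall reaction 3 Sn²⁺(aq) + 2 Cr(s) → 3 Sn(s) + 2 Cr³⁺(aq), Q = [Cr³⁺(aq)]^2 / [Sn²⁺(aq)]^3 = 1.24×10^10, giving log Q = 10.095.
By the Nernst equation, E = +0.593 − (0.0592/6)·(10.095) = +0.493 V.

+0.493 V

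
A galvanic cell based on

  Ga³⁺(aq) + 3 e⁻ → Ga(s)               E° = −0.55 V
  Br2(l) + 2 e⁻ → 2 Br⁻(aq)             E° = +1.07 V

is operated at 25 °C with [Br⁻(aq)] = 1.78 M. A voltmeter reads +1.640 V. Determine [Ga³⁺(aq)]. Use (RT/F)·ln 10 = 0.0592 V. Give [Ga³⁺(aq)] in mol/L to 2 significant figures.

0.017 M

The Br₂/Br⁻ couple has the larger reduction potential, so it is the cathode: E°cell = +1.07 − (−0.55) = +1.62 V and n = 6.
Since E = E° − (0.0592/n)·log Q, log Q = n(E° − E)/0.0592 = −2.027.
The balanced reaction is 3 Br2(l) + 2 Ga(s) → 6 Br⁻(aq) + 2 Ga³⁺(aq), so Q = [Br⁻(aq)]^6·[Ga³⁺(aq)]^2.
Solving for the unknown gives log [Ga³⁺(aq)] = −1.765, so [Ga³⁺(aq)] ≈ 0.017 M.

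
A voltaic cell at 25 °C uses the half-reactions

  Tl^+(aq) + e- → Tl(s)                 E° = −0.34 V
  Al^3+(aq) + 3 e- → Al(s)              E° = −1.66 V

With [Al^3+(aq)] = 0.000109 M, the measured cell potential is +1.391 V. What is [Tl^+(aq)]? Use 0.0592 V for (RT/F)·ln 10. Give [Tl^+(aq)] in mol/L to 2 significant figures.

With Tl⁺/Tl at the cathode and Al³⁺/Al at the anode, E°cell = −0.34 − (−1.66) = +1.32 V (n = 3).
Rearranging E = E° − (0.0592/n)·log Q gives log Q = 3(+1.32 − (+1.391))/0.0592 = −3.598.
For 3 Tl^+(aq) + Al(s) → 3 Tl(s) + Al^3+(aq), the reaction quotient is Q = [Al^3+(aq)] / [Tl^+(aq)]^3.
Substituting the known concentrations and solving, log [Tl^+(aq)] = −0.122 and [Tl^+(aq)] = 0.76 M.

0.76 M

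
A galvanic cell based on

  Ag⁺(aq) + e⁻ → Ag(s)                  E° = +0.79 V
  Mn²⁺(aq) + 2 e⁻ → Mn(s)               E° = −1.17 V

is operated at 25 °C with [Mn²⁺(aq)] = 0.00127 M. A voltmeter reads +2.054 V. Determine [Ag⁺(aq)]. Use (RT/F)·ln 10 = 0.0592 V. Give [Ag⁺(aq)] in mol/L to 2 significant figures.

1.4 M

Ag⁺/Ag is the cathode (higher E°); E°cell = +0.79 − (−1.17) = +1.96 V with n = 2.
Rearranging E = E° − (0.0592/n)·log Q gives log Q = 2(+1.96 − (+2.054))/0.0592 = −3.176.
Balancing electrons gives 2 Ag⁺(aq) + Mn(s) → 2 Ag(s) + Mn²⁺(aq); thus Q = [Mn²⁺(aq)] / [Ag⁺(aq)]^2.
Isolating [Ag⁺(aq)] in Q = 10^{−3.176} yields log [Ag⁺(aq)] = 0.140, i.e. 1.4 M.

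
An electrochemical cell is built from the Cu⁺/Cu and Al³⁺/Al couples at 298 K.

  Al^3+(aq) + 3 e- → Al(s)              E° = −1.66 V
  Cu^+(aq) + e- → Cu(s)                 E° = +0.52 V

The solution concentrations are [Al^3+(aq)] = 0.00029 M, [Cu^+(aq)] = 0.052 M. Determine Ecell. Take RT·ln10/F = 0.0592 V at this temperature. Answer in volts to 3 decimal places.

Since E°(Cu⁺/Cu) > E°(Al³⁺/Al), Cu⁺/Cu serves as the cathode.
E°cell = E°cat − E°an = +0.52 − (−1.66) = +2.18 V; n = 3.
Balancing gives 3 Cu^+(aq) + Al(s) → 3 Cu(s) + Al^3+(aq); hence Q = [Al^3+(aq)] / [Cu^+(aq)]^3 = 2.06 (log Q = 0.314).
Applying E = E° − (RT ln10/nF)·log Q gives +2.18 − (0.0592/3)(0.314) = +2.174 V.

+2.174 V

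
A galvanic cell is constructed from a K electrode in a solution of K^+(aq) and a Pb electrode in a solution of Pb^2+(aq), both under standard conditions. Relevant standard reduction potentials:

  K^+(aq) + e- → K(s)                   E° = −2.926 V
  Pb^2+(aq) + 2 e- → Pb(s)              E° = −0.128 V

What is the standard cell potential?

+2.798 V

The Pb²⁺/Pb couple has the higher E°, so Pb ion is reduced (cathode) and K is oxidized (anode).
E°cell = E°(cathode) − E°(anode) = −0.128 − (−2.926) = +2.798 V.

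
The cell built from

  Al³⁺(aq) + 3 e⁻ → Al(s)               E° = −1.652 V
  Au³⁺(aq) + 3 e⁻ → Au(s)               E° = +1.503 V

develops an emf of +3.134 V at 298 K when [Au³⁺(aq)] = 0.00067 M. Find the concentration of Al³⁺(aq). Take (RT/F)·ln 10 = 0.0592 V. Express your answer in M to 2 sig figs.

0.0078 M

Au³⁺/Au is the cathode (higher E°); E°cell = +1.503 − (−1.652) = +3.155 V with n = 3.
Rearranging E = E° − (0.0592/n)·log Q gives log Q = 3(+3.155 − (+3.134))/0.0592 = 1.064.
Balancing electrons gives Au³⁺(aq) + Al(s) → Au(s) + Al³⁺(aq); thus Q = [Al³⁺(aq)] / [Au³⁺(aq)].
Substituting the known concentrations and solving, log [Al³⁺(aq)] = −2.110 and [Al³⁺(aq)] = 0.0078 M.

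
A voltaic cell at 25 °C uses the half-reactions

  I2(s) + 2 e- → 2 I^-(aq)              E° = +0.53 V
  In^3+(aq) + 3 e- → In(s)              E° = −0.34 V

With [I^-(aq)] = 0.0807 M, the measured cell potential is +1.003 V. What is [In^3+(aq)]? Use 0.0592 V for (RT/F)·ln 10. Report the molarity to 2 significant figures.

0.00035 M

The I₂/I⁻ couple has the larger reduction potential, so it is the cathode: E°cell = +0.53 − (−0.34) = +0.87 V and n = 6.
From the Nernst equation, log Q = n(E° − E)/0.0592 = 6·(+0.87 − (+1.003))/0.0592 = −13.480.
The balanced reaction is 3 I2(s) + 2 In(s) → 6 I^-(aq) + 2 In^3+(aq), so Q = [I^-(aq)]^6·[In^3+(aq)]^2.
Isolating [In^3+(aq)] in Q = 10^{−13.480} yields log [In^3+(aq)] = −3.461, i.e. 0.00035 M.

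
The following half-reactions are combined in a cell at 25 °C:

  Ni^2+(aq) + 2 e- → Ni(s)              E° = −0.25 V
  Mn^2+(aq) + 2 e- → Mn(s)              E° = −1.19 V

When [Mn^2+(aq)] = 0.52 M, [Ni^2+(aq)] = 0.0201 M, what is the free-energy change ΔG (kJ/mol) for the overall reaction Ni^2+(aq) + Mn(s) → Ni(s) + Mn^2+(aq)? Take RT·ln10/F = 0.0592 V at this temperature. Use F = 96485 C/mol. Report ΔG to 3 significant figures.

−173 kJ/mol

With Ni²⁺/Ni reduced at the cathode, E°cell = −0.25 − (−1.19) = +0.94 V and n = 2.
Q = [Mn^2+(aq)] / [Ni^2+(aq)] = 25.9, so log Q = 1.413 and E = +0.94 − (0.0592/2)(1.413) = +0.8982 V.
Then ΔG = −nFE = −2 × 96485 × +0.8982 J/mol = −173 kJ/mol.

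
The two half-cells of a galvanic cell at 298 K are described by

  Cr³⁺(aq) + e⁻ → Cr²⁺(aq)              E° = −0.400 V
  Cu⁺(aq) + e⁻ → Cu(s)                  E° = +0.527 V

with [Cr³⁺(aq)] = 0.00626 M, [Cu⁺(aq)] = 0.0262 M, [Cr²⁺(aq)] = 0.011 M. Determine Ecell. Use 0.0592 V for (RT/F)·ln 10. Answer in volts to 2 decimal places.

+0.85 V

Since E°(Cu⁺/Cu) > E°(Cr³⁺/Cr²⁺), Cu⁺/Cu serves as the cathode.
The standard potential is +0.527 − (−0.400) = +0.927 V and the balanced reaction transfers n = 1 electron.
Balancing gives Cu⁺(aq) + Cr²⁺(aq) → Cu(s) + Cr³⁺(aq); hence Q = [Cr³⁺(aq)] / ([Cu⁺(aq)]·[Cr²⁺(aq)]) = 21.7 (log Q = 1.337).
Applying E = E° − (RT ln10/nF)·log Q gives +0.927 − (0.0592/1)(1.337) = +0.85 V.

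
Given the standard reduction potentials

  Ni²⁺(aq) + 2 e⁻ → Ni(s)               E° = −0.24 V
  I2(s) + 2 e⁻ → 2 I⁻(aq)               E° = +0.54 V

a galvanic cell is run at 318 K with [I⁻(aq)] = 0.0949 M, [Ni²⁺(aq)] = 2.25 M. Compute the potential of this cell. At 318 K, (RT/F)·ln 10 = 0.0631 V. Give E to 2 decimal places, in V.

+0.83 V

I₂/I⁻ is reduced (cathode, E° = +0.54 V) and Ni²⁺/Ni is oxidized (anode).
E°cell = E°cat − E°an = +0.54 − (−0.24) = +0.78 V; n = 2.
Balancing gives I2(s) + Ni(s) → 2 I⁻(aq) + Ni²⁺(aq); hence Q = [I⁻(aq)]^2·[Ni²⁺(aq)] = 0.0203 (log Q = −1.693).
Applying E = E° − (RT ln10/nF)·log Q gives +0.78 − (0.0631/2)(−1.693) = +0.83 V.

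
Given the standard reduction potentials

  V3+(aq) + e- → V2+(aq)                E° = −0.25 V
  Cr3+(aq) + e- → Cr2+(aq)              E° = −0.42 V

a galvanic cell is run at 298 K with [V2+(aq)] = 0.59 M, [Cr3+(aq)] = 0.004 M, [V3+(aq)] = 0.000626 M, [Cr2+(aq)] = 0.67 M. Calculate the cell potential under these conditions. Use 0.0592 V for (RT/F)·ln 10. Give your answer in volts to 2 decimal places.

+0.13 V

Since E°(V³⁺/V²⁺) > E°(Cr³⁺/Cr²⁺), V³⁺/V²⁺ serves as the cathode.
E°cell = E°cat − E°an = −0.25 − (−0.42) = +0.17 V; n = 1.
For the overall reaction V3+(aq) + Cr2+(aq) → V2+(aq) + Cr3+(aq), Q = ([V2+(aq)]·[Cr3+(aq)]) / ([V3+(aq)]·[Cr2+(aq)]) = 5.63, giving log Q = 0.750.
E = E° − (0.0592/n)·log Q = +0.17 − (0.0592/1)(0.750) = +0.13 V.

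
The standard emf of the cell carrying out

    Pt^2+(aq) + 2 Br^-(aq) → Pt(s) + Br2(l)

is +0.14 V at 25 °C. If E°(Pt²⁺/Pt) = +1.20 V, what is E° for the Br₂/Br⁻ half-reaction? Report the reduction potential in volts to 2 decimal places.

+1.06 V

In the reaction as written the Pt²⁺/Pt couple is reduced (cathode) and Br₂/Br⁻ is oxidized (anode), so E°cell = E°(Pt²⁺/Pt) − E°(Br₂/Br⁻).
E°(Br₂/Br⁻) = E°(cathode) − E°cell = +1.20 − (+0.14) = +1.06 V.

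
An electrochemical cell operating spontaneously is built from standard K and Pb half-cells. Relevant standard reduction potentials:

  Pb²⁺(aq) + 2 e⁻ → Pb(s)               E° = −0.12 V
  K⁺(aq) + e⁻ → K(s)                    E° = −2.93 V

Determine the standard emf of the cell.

+2.81 V

Of the two couples in this cell, the one with the more positive reduction potential is reduced at the cathode: here that is Pb²⁺/Pb (−0.12 V); K⁺/K (−2.93 V) is the anode.
E°cell = E°(cathode) − E°(anode) = −0.12 − (−2.93) = +2.81 V.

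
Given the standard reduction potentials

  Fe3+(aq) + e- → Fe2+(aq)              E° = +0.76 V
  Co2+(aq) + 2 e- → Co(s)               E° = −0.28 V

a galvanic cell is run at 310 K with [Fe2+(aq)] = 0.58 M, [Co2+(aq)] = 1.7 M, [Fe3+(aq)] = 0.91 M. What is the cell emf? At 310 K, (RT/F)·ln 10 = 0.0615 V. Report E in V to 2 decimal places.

Since E°(Fe³⁺/Fe²⁺) > E°(Co²⁺/Co), Fe³⁺/Fe²⁺ serves as the cathode.
E°cell = +0.76 − (−0.28) = +1.04 V, with n = 2 electrons transferred.
The balanced reaction is 2 Fe3+(aq) + Co(s) → 2 Fe2+(aq) + Co2+(aq), so Q = ([Fe2+(aq)]^2·[Co2+(aq)]) / [Fe3+(aq)]^2 = 0.691 and log Q = −0.161.
By the Nernst equation, E = +1.04 − (0.0615/2)·(−0.161) = +1.04 V.

+1.04 V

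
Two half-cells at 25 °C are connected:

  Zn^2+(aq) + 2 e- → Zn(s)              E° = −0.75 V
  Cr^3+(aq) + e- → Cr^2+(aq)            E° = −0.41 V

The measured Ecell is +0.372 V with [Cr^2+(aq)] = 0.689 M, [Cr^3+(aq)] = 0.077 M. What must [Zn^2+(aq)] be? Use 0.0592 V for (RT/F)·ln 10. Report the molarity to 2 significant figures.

0.0010 M

The Cr³⁺/Cr²⁺ couple has the larger reduction potential, so it is the cathode: E°cell = −0.41 − (−0.75) = +0.34 V and n = 2.
Rearranging E = E° − (0.0592/n)·log Q gives log Q = 2(+0.34 − (+0.372))/0.0592 = −1.081.
For 2 Cr^3+(aq) + Zn(s) → 2 Cr^2+(aq) + Zn^2+(aq), the reaction quotient is Q = ([Cr^2+(aq)]^2·[Zn^2+(aq)]) / [Cr^3+(aq)]^2.
Isolating [Zn^2+(aq)] in Q = 10^{−1.081} yields log [Zn^2+(aq)] = −2.984, i.e. 0.0010 M.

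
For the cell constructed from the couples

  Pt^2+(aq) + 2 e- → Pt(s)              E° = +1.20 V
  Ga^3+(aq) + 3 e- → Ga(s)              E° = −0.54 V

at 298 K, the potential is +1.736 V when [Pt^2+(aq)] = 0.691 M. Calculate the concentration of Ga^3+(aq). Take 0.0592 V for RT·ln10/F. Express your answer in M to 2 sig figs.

0.92 M

Pt²⁺/Pt is the cathode (higher E°); E°cell = +1.20 − (−0.54) = +1.74 V with n = 6.
Rearranging E = E° − (0.0592/n)·log Q gives log Q = 6(+1.74 − (+1.736))/0.0592 = 0.405.
The balanced reaction is 3 Pt^2+(aq) + 2 Ga(s) → 3 Pt(s) + 2 Ga^3+(aq), so Q = [Ga^3+(aq)]^2 / [Pt^2+(aq)]^3.
Substituting the known concentrations and solving, log [Ga^3+(aq)] = −0.038 and [Ga^3+(aq)] = 0.92 M.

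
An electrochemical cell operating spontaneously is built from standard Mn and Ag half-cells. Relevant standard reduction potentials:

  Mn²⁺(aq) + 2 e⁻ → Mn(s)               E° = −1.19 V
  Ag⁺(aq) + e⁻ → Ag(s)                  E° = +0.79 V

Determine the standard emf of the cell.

The Ag⁺/Ag couple has the higher E°, so Ag ion is reduced (cathode) and Mn is oxidized (anode).
E°cell = E°(cathode) − E°(anode) = +0.79 − (−1.19) = +1.98 V.

+1.98 V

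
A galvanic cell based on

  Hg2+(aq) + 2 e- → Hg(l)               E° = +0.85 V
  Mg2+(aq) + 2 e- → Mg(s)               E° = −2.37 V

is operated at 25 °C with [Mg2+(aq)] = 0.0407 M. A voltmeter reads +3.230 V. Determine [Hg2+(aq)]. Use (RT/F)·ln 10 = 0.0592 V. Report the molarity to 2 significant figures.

The Hg²⁺/Hg couple has the larger reduction potential, so it is the cathode: E°cell = +0.85 − (−2.37) = +3.22 V and n = 2.
Since E = E° − (0.0592/n)·log Q, log Q = n(E° − E)/0.0592 = −0.338.
Balancing electrons gives Hg2+(aq) + Mg(s) → Hg(l) + Mg2+(aq); thus Q = [Mg2+(aq)] / [Hg2+(aq)].
Isolating [Hg2+(aq)] in Q = 10^{−0.338} yields log [Hg2+(aq)] = −1.052, i.e. 0.089 M.

0.089 M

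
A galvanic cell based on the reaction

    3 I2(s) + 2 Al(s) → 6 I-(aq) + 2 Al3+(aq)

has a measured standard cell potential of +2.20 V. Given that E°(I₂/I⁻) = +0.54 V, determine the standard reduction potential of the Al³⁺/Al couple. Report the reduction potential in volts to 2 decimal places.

In the reaction as written the I₂/I⁻ couple is reduced (cathode) and Al³⁺/Al is oxidized (anode), so E°cell = E°(I₂/I⁻) − E°(Al³⁺/Al).
E°(Al³⁺/Al) = E°(cathode) − E°cell = +0.54 − (+2.20) = −1.66 V.

−1.66 V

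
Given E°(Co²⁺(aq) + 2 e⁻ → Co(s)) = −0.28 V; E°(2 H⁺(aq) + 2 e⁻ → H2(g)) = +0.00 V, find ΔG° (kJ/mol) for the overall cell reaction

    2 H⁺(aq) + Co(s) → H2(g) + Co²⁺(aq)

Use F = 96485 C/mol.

−54.0 kJ/mol

In the reaction as written H⁺(aq) is reduced, so the 2H⁺/H₂ couple is the cathode and Co²⁺/Co is the anode.
E°cell = +0.00 − (−0.28) = +0.28 V; balancing electrons gives n = 2.
ΔG° = −nFE°cell = −(2)(96485)(+0.28) J/mol = −54.0 kJ/mol.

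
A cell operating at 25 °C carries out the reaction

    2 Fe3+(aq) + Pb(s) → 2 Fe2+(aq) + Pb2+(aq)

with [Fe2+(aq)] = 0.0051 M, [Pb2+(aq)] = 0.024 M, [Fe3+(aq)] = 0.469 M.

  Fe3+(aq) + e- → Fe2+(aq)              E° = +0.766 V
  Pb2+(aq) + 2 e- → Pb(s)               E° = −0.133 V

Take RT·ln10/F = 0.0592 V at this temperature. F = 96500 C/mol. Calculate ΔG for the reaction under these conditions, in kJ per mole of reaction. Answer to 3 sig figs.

E°cell = +0.766 − (−0.133) = +0.899 V; the balanced reaction transfers n = 2 electrons.
Q = ([Fe2+(aq)]^2·[Pb2+(aq)]) / [Fe3+(aq)]^2 = 2.84×10^−6, so log Q = −5.547 and E = +0.899 − (0.0592/2)(−5.547) = +1.0632 V.
Then ΔG = −nFE = −2 × 96500 × +1.0632 J/mol = −205 kJ/mol.

−205 kJ/mol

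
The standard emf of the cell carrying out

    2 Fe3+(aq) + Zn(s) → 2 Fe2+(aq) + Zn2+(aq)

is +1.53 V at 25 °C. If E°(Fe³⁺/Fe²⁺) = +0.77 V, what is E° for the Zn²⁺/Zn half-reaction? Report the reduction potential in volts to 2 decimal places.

−0.76 V

In the reaction as written the Fe³⁺/Fe²⁺ couple is reduced (cathode) and Zn²⁺/Zn is oxidized (anode), so E°cell = E°(Fe³⁺/Fe²⁺) − E°(Zn²⁺/Zn).
E°(Zn²⁺/Zn) = E°(cathode) − E°cell = +0.77 − (+1.53) = −0.76 V.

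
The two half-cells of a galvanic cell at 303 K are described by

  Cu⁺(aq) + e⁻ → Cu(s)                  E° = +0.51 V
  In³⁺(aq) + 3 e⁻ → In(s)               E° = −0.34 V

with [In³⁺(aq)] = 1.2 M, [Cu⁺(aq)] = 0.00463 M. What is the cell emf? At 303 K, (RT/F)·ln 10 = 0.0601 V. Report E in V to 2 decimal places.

+0.71 V

The Cu⁺/Cu couple has the more positive E°, so it is the cathode; In³⁺/In is the anode.
E°cell = E°cat − E°an = +0.51 − (−0.34) = +0.85 V; n = 3.
Balancing gives 3 Cu⁺(aq) + In(s) → 3 Cu(s) + In³⁺(aq); hence Q = [In³⁺(aq)] / [Cu⁺(aq)]^3 = 1.21×10^7 (log Q = 7.082).
E = E° − (0.0601/n)·log Q = +0.85 − (0.0601/3)(7.082) = +0.71 V.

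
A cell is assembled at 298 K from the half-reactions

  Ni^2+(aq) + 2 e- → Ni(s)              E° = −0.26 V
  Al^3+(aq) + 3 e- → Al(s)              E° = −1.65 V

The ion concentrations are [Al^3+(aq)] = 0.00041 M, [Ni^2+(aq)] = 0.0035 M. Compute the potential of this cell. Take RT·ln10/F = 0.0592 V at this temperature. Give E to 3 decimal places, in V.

Ni²⁺/Ni is reduced (cathode, E° = −0.26 V) and Al³⁺/Al is oxidized (anode).
E°cell = −0.26 − (−1.65) = +1.39 V, with n = 6 electrons transferred.
The balanced reaction is 3 Ni^2+(aq) + 2 Al(s) → 3 Ni(s) + 2 Al^3+(aq), so Q = [Al^3+(aq)]^2 / [Ni^2+(aq)]^3 = 3.92 and log Q = 0.593.
Applying E = E° − (RT ln10/nF)·log Q gives +1.39 − (0.0592/6)(0.593) = +1.384 V.

+1.384 V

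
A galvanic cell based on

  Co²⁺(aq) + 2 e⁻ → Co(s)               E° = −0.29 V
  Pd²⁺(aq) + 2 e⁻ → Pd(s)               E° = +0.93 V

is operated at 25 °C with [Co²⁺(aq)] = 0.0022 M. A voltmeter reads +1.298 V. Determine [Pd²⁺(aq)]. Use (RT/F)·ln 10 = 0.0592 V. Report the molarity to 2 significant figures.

Pd²⁺/Pd is the cathode (higher E°); E°cell = +0.93 − (−0.29) = +1.22 V with n = 2.
Since E = E° − (0.0592/n)·log Q, log Q = n(E° − E)/0.0592 = −2.635.
For Pd²⁺(aq) + Co(s) → Pd(s) + Co²⁺(aq), the reaction quotient is Q = [Co²⁺(aq)] / [Pd²⁺(aq)].
Isolating [Pd²⁺(aq)] in Q = 10^{−2.635} yields log [Pd²⁺(aq)] = −0.023, i.e. 0.95 M.

0.95 M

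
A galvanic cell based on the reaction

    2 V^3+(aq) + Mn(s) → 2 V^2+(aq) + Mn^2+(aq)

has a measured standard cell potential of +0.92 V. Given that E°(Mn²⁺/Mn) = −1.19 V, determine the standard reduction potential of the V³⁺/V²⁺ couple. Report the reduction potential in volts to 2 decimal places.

−0.27 V

In the reaction as written the V³⁺/V²⁺ couple is reduced (cathode) and Mn²⁺/Mn is oxidized (anode), so E°cell = E°(V³⁺/V²⁺) − E°(Mn²⁺/Mn).
E°(V³⁺/V²⁺) = E°cell + E°(anode) = +0.92 + (−1.19) = −0.27 V.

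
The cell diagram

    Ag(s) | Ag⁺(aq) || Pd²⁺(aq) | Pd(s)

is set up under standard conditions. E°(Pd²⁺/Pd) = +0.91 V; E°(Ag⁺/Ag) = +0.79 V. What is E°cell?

By convention the left-hand electrode in cell notation is the anode (oxidation) and the right-hand electrode is the cathode (reduction).
E°cell = E°(right) − E°(left) = +0.91 − (+0.79) = +0.12 V.

+0.12 V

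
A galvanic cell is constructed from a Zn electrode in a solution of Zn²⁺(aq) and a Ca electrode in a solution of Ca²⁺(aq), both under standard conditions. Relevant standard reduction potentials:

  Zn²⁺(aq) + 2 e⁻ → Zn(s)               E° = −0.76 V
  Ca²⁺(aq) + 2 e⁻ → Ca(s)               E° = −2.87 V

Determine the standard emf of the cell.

+2.11 V

Of the two couples in this cell, the one with the more positive reduction potential is reduced at the cathode: here that is Zn²⁺/Zn (−0.76 V); Ca²⁺/Ca (−2.87 V) is the anode.
E°cell = E°(cathode) − E°(anode) = −0.76 − (−2.87) = +2.11 V.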